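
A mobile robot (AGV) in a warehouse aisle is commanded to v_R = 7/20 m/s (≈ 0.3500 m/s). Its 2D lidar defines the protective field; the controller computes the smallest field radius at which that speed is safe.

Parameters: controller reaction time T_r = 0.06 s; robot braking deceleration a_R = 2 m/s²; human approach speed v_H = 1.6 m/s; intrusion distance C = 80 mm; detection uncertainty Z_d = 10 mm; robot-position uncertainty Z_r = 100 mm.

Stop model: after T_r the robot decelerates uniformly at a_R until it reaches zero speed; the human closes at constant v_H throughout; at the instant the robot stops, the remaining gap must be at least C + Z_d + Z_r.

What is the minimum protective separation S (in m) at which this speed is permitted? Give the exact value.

S_min = 4941/8000 m = 0.6176 m

braking lasts T_s = (7/20)/2 = 0.1750 s
robot covers v_R·T_r = 0.3500·0.0600 = 0.0210 m before braking
robot covers 0.3500·0.1750 − ½·2.0000·0.1750² = 0.0306 m while stopping
person approaches 1.6000·(0.0600+0.1750) = 0.3760 m
C+Z_d+Z_r = 0.0800+0.0100+0.1000 = 0.1900 m
S_min ≈ 0.0210+0.0306+0.3760+0.1900  ⇒  S_min = 4941/8000 m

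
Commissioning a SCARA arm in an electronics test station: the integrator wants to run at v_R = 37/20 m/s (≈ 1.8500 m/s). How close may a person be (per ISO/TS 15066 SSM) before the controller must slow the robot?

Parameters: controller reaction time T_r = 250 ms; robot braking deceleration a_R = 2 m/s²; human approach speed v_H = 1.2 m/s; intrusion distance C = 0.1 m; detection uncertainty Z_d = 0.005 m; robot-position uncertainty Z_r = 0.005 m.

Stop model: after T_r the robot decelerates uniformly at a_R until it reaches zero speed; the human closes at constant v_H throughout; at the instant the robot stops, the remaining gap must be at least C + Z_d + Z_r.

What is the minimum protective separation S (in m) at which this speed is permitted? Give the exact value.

braking lasts T_s = (37/20)/2 = 0.9250 s
robot covers v_R·T_r = 1.8500·0.2500 = 0.4625 m before braking
robot under decel: 1.8500²/(2·2.0000) = 0.8556 m
human over T_r+T_s: 1.2000·(0.2500+0.9250) = 1.4100 m
margins: 0.1000+0.0050+0.0050 = 0.1100 m
S_min ≈ 0.4625+0.8556+1.4100+0.1100  ⇒  S_min = 4541/1600 m

S_min = 4541/1600 m = 2.8381 m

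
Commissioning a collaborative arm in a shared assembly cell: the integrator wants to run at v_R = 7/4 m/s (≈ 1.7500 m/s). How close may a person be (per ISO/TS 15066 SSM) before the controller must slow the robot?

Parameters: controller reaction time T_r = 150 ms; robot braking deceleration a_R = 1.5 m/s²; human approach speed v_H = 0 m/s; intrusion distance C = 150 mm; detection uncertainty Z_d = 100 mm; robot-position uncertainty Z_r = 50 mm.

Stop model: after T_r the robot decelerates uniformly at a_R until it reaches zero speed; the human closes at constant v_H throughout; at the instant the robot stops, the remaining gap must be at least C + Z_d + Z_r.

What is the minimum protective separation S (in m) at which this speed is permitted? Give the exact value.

braking lasts T_s = (7/4)/(3/2) = 1.1667 s
reaction-phase robot travel = 1.7500·0.1500 = 0.2625 m
braking distance = 1.7500²/(2·1.5000) = 1.0208 m
person approaches 0.0000·(0.1500+1.1667) = 0.0000 m
residual clearance needed = 0.1500+0.1000+0.0500 = 0.3000 m
S_min ≈ 0.2625+1.0208+0.0000+0.3000  ⇒  S_min = 19/12 m

S_min = 19/12 m = 1.5833 m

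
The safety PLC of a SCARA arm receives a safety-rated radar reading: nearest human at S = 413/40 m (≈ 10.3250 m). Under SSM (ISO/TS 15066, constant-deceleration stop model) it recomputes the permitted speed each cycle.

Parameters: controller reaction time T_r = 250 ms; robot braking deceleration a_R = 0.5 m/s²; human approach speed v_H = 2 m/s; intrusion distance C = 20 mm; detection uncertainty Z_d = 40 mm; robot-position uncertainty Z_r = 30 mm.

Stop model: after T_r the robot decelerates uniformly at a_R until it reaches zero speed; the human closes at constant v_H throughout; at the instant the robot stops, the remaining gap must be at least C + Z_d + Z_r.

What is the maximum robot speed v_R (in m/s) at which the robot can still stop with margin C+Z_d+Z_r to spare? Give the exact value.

at the boundary: (1)·v² + (17/4)·v + (-1947/200) = 0
  disc = (17/4)² − 4·(1)·(-1947/200) = 22801/400 ; √disc = 151/20
  v_R = (−(17/4) + 151/20) / (2·(1)) = 33/20 m/s
check:
braking lasts T_s = (33/20)/(1/2) = 3.3000 s
reaction-phase robot travel = 1.6500·0.2500 = 0.4125 m
robot under decel: 1.6500²/(2·0.5000) = 2.7225 m
human closes 2.0000·3.5500 = 7.1000 m
margins: 0.0200+0.0400+0.0300 = 0.0900 m
sum ≈ 0.4125+2.7225+7.1000+0.0900 ≈ 10.3250 m = S ✓

v_R_max = 33/20 m/s = 1.6500 m/s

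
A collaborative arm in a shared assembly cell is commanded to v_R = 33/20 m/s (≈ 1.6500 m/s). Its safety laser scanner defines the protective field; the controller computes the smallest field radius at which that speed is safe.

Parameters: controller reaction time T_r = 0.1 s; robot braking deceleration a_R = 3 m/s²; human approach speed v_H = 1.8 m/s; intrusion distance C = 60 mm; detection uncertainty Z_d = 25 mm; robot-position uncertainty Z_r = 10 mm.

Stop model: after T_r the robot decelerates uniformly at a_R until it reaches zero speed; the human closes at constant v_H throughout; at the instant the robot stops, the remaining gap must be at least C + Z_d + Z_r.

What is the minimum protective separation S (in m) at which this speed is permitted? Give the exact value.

S_min = 1507/800 m = 1.8838 m

braking lasts T_s = (33/20)/3 = 0.5500 s
reaction-phase robot travel = 1.6500·0.1000 = 0.1650 m
braking distance = 1.6500²/(2·3.0000) = 0.4537 m
person approaches 1.8000·(0.1000+0.5500) = 1.1700 m
margins: 0.0600+0.0250+0.0100 = 0.0950 m
S_min ≈ 0.1650+0.4537+1.1700+0.0950  ⇒  S_min = 1507/800 m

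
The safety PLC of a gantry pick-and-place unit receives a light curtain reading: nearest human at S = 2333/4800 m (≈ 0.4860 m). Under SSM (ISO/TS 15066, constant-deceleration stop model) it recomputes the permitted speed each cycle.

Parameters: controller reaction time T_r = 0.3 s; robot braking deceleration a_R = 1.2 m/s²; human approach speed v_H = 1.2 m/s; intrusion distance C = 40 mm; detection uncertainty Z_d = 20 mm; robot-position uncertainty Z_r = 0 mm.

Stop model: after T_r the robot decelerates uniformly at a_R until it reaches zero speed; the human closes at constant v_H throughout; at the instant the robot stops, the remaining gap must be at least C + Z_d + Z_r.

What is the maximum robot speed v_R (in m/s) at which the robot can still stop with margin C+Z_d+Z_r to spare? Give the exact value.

at the boundary: (5/12)·v² + (13/10)·v + (-317/4800) = 0
  disc = (13/10)² − 4·(5/12)·(-317/4800) = 25921/14400 ; √disc = 161/120
  v_R = (−(13/10) + 161/120) / (2·(5/12)) = 1/20 m/s
check:
T_s = v_R/a_R = (1/20)/(6/5) = 0.0417 s
robot covers v_R·T_r = 0.0500·0.3000 = 0.0150 m before braking
braking distance = 0.0500²/(2·1.2000) = 0.0010 m
human over T_r+T_s: 1.2000·(0.3000+0.0417) = 0.4100 m
C+Z_d+Z_r = 0.0400+0.0200+0.0000 = 0.0600 m
sum ≈ 0.0150+0.0010+0.4100+0.0600 ≈ 0.4860 m = S ✓

v_R_max = 1/20 m/s = 0.0500 m/s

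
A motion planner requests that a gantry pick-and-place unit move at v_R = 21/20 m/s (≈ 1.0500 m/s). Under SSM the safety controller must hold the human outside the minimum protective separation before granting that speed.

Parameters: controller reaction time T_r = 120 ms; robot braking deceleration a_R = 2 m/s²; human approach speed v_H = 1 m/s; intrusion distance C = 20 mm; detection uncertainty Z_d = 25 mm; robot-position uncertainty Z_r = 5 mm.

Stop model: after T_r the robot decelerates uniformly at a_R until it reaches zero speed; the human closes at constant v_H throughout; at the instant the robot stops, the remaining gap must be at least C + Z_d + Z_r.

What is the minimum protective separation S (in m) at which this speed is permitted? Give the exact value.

T_s = v_R/a_R = (21/20)/2 = 0.5250 s
robot covers v_R·T_r = 1.0500·0.1200 = 0.1260 m before braking
robot under decel: 1.0500²/(2·2.0000) = 0.2756 m
human over T_r+T_s: 1.0000·(0.1200+0.5250) = 0.6450 m
margins: 0.0200+0.0250+0.0050 = 0.0500 m
S_min ≈ 0.1260+0.2756+0.6450+0.0500  ⇒  S_min = 8773/8000 m

S_min = 8773/8000 m = 1.0966 m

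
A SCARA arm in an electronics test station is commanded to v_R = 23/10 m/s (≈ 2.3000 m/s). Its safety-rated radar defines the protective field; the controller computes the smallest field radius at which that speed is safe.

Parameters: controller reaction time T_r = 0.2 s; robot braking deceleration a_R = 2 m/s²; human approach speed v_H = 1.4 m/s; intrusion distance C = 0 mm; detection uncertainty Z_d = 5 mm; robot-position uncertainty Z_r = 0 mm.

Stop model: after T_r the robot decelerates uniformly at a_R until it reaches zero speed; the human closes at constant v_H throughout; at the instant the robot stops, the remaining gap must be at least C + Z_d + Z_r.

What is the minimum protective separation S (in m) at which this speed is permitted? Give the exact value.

S_min = 1471/400 m = 3.6775 m

stop time T_s = (23/10)/2 = 1.1500 s
robot covers v_R·T_r = 2.3000·0.2000 = 0.4600 m before braking
robot under decel: 2.3000²/(2·2.0000) = 1.3225 m
human over T_r+T_s: 1.4000·(0.2000+1.1500) = 1.8900 m
residual clearance needed = 0.0000+0.0050+0.0000 = 0.0050 m
S_min ≈ 0.4600+1.3225+1.8900+0.0050  ⇒  S_min = 1471/400 m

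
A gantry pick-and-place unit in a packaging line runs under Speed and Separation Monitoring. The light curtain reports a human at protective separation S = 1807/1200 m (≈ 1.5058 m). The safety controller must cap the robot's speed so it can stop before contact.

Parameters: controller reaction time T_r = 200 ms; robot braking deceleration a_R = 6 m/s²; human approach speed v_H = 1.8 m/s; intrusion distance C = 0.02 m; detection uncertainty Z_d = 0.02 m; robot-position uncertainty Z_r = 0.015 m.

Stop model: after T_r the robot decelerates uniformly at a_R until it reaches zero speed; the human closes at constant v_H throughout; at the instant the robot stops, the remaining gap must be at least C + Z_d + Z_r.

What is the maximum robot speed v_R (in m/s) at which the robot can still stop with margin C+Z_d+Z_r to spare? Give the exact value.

v_R_max = 17/10 m/s = 1.7000 m/s

at the boundary: (1/12)·v² + (1/2)·v + (-1309/1200) = 0
  disc = (1/2)² − 4·(1/12)·(-1309/1200) = 2209/3600 ; √disc = 47/60
  v_R = (−(1/2) + 47/60) / (2·(1/12)) = 17/10 m/s
check:
stop time T_s = (17/10)/6 = 0.2833 s
robot in T_r: 1.7000·0.2000 = 0.3400 m
braking distance = 1.7000²/(2·6.0000) = 0.2408 m
human closes 1.8000·0.4833 = 0.8700 m
margins: 0.0200+0.0200+0.0150 = 0.0550 m
sum ≈ 0.3400+0.2408+0.8700+0.0550 ≈ 1.5058 m = S ✓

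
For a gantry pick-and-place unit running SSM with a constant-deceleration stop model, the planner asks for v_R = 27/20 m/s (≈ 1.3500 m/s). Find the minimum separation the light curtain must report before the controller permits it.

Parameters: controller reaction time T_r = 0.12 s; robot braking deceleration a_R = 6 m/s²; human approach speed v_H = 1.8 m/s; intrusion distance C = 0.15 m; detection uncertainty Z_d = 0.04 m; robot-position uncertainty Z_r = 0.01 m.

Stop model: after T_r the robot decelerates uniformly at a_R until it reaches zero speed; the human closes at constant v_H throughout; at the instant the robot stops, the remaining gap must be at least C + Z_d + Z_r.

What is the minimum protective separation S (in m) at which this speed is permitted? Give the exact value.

S_min = 9079/8000 m = 1.1349 m

stop time T_s = (27/20)/6 = 0.2250 s
robot covers v_R·T_r = 1.3500·0.1200 = 0.1620 m before braking
robot under decel: 1.3500²/(2·6.0000) = 0.1519 m
person approaches 1.8000·(0.1200+0.2250) = 0.6210 m
residual clearance needed = 0.1500+0.0400+0.0100 = 0.2000 m
S_min ≈ 0.1620+0.1519+0.6210+0.2000  ⇒  S_min = 9079/8000 m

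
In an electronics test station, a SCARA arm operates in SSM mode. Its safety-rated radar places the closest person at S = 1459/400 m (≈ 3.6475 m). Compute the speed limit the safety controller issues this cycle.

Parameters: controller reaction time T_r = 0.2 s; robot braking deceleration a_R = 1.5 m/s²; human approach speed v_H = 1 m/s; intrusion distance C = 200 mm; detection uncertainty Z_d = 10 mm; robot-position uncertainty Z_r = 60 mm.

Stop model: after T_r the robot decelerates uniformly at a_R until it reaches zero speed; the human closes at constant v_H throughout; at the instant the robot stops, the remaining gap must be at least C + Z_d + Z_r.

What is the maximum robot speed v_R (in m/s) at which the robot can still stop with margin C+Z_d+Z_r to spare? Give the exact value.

collect terms ⇒ (1/3)·v_R² + (13/15)·v_R + (-1271/400) = 0
  disc = (13/15)² − 4·(1/3)·(-1271/400) = 4489/900 ; √disc = 67/30
  v_R = (−(13/15) + 67/30) / (2·(1/3)) = 41/20 m/s
check:
T_s = v_R/a_R = (41/20)/(3/2) = 1.3667 s
robot covers v_R·T_r = 2.0500·0.2000 = 0.4100 m before braking
robot covers 2.0500·1.3667 − ½·1.5000·1.3667² = 1.4008 m while stopping
human over T_r+T_s: 1.0000·(0.2000+1.3667) = 1.5667 m
residual clearance needed = 0.2000+0.0100+0.0600 = 0.2700 m
sum ≈ 0.4100+1.4008+1.5667+0.2700 ≈ 3.6475 m = S ✓

v_R_max = 41/20 m/s = 2.0500 m/s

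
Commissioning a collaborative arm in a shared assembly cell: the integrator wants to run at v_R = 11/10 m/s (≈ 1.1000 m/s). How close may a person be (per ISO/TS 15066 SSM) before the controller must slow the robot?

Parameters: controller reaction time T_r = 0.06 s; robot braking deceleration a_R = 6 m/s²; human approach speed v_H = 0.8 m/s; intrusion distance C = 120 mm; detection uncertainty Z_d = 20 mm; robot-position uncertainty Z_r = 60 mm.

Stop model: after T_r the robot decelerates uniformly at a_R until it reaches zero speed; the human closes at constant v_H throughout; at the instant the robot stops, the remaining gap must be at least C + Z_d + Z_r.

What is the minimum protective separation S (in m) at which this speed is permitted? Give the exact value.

S_min = 1123/2000 m = 0.5615 m

stop time T_s = (11/10)/6 = 0.1833 s
robot covers v_R·T_r = 1.1000·0.0600 = 0.0660 m before braking
robot covers 1.1000·0.1833 − ½·6.0000·0.1833² = 0.1008 m while stopping
human closes 0.8000·0.2433 = 0.1947 m
C+Z_d+Z_r = 0.1200+0.0200+0.0600 = 0.2000 m
S_min ≈ 0.0660+0.1008+0.1947+0.2000  ⇒  S_min = 1123/2000 m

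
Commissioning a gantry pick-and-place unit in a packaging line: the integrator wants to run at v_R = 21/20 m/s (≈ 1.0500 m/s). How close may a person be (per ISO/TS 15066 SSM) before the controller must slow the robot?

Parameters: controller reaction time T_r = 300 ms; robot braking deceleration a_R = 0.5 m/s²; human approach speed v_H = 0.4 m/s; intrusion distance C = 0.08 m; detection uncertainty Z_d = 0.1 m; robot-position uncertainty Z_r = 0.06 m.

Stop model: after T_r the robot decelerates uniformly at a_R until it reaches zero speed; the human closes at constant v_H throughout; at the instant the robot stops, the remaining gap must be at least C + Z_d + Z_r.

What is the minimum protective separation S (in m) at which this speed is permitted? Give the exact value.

S_min = 1047/400 m = 2.6175 m

stop time T_s = (21/20)/(1/2) = 2.1000 s
robot covers v_R·T_r = 1.0500·0.3000 = 0.3150 m before braking
robot under decel: 1.0500²/(2·0.5000) = 1.1025 m
human over T_r+T_s: 0.4000·(0.3000+2.1000) = 0.9600 m
C+Z_d+Z_r = 0.0800+0.1000+0.0600 = 0.2400 m
S_min ≈ 0.3150+1.1025+0.9600+0.2400  ⇒  S_min = 1047/400 m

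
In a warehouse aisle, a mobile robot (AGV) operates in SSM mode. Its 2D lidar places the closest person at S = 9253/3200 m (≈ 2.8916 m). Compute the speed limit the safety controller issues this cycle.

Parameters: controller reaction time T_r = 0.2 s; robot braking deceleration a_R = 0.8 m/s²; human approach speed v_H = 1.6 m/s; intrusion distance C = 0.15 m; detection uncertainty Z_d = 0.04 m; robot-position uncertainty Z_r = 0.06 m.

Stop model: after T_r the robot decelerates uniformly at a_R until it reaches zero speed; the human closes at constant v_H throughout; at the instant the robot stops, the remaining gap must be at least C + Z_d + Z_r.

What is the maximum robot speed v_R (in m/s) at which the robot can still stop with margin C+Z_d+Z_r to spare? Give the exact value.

collect terms ⇒ (5/8)·v_R² + (11/5)·v_R + (-7429/3200) = 0
  disc = (11/5)² − 4·(5/8)·(-7429/3200) = 68121/6400 ; √disc = 261/80
  v_R = (−(11/5) + 261/80) / (2·(5/8)) = 17/20 m/s
check:
stop time T_s = (17/20)/(4/5) = 1.0625 s
reaction-phase robot travel = 0.8500·0.2000 = 0.1700 m
robot under decel: 0.8500²/(2·0.8000) = 0.4516 m
person approaches 1.6000·(0.2000+1.0625) = 2.0200 m
residual clearance needed = 0.1500+0.0400+0.0600 = 0.2500 m
sum ≈ 0.1700+0.4516+2.0200+0.2500 ≈ 2.8916 m = S ✓

v_R_max = 17/20 m/s = 0.8500 m/s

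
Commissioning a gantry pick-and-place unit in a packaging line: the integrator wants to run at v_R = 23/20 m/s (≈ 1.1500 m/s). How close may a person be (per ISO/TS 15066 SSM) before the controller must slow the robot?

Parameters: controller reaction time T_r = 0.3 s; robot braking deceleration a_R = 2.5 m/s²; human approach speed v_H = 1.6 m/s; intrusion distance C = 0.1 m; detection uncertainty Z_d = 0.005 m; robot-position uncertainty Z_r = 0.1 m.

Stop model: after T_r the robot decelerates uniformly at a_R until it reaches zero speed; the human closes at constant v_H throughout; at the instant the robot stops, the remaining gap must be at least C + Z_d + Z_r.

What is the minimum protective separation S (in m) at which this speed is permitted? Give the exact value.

S_min = 4061/2000 m = 2.0305 m

stop time T_s = (23/20)/(5/2) = 0.4600 s
robot covers v_R·T_r = 1.1500·0.3000 = 0.3450 m before braking
robot under decel: 1.1500²/(2·2.5000) = 0.2645 m
human over T_r+T_s: 1.6000·(0.3000+0.4600) = 1.2160 m
C+Z_d+Z_r = 0.1000+0.0050+0.1000 = 0.2050 m
S_min ≈ 0.3450+0.2645+1.2160+0.2050  ⇒  S_min = 4061/2000 m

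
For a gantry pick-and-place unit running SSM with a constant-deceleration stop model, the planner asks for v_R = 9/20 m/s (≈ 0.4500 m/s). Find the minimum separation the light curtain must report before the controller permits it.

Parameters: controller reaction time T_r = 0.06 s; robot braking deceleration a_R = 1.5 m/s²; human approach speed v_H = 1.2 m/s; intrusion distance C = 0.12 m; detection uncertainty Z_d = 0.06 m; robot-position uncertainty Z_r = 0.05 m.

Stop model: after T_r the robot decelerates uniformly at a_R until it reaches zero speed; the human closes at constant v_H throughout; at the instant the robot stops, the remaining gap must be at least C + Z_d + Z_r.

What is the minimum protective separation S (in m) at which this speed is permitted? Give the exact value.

braking lasts T_s = (9/20)/(3/2) = 0.3000 s
robot covers v_R·T_r = 0.4500·0.0600 = 0.0270 m before braking
braking distance = 0.4500²/(2·1.5000) = 0.0675 m
human closes 1.2000·0.3600 = 0.4320 m
C+Z_d+Z_r = 0.1200+0.0600+0.0500 = 0.2300 m
S_min ≈ 0.0270+0.0675+0.4320+0.2300  ⇒  S_min = 1513/2000 m

S_min = 1513/2000 m = 0.7565 m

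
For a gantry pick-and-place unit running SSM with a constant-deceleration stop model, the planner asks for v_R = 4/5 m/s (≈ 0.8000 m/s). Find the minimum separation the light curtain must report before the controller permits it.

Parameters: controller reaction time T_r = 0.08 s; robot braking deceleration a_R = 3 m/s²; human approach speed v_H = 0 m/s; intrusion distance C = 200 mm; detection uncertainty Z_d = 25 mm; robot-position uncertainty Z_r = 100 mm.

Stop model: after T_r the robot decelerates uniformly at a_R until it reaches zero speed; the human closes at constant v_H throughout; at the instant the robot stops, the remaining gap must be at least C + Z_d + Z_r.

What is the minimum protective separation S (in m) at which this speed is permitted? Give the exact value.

S_min = 1487/3000 m = 0.4957 m

T_s = v_R/a_R = (4/5)/3 = 0.2667 s
robot covers v_R·T_r = 0.8000·0.0800 = 0.0640 m before braking
robot under decel: 0.8000²/(2·3.0000) = 0.1067 m
human closes 0.0000·0.3467 = 0.0000 m
margins: 0.2000+0.0250+0.1000 = 0.3250 m
S_min ≈ 0.0640+0.1067+0.0000+0.3250  ⇒  S_min = 1487/3000 m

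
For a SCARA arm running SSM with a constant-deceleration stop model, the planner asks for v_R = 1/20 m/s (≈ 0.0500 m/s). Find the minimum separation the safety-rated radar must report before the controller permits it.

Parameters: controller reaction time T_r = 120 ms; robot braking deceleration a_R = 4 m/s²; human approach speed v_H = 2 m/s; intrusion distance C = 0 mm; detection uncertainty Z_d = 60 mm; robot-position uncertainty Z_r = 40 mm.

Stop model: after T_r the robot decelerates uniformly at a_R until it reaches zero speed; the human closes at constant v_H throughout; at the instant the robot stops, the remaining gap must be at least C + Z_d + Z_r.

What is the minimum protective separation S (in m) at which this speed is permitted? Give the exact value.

stop time T_s = (1/20)/4 = 0.0125 s
reaction-phase robot travel = 0.0500·0.1200 = 0.0060 m
robot under decel: 0.0500²/(2·4.0000) = 0.0003 m
human over T_r+T_s: 2.0000·(0.1200+0.0125) = 0.2650 m
C+Z_d+Z_r = 0.0000+0.0600+0.0400 = 0.1000 m
S_min ≈ 0.0060+0.0003+0.2650+0.1000  ⇒  S_min = 5941/16000 m

S_min = 5941/16000 m = 0.3713 m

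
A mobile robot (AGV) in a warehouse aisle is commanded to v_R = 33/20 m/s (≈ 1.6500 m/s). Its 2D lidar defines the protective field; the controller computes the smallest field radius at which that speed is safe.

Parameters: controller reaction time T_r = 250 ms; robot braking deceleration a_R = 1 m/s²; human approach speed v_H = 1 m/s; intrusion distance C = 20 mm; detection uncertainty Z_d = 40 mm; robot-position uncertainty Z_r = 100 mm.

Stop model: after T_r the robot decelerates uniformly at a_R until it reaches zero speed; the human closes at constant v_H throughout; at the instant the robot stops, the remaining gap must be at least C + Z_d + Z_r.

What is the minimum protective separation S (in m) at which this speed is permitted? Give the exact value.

S_min = 3067/800 m = 3.8338 m

braking lasts T_s = (33/20)/1 = 1.6500 s
robot covers v_R·T_r = 1.6500·0.2500 = 0.4125 m before braking
robot covers 1.6500·1.6500 − ½·1.0000·1.6500² = 1.3613 m while stopping
human closes 1.0000·1.9000 = 1.9000 m
residual clearance needed = 0.0200+0.0400+0.1000 = 0.1600 m
S_min ≈ 0.4125+1.3613+1.9000+0.1600  ⇒  S_min = 3067/800 m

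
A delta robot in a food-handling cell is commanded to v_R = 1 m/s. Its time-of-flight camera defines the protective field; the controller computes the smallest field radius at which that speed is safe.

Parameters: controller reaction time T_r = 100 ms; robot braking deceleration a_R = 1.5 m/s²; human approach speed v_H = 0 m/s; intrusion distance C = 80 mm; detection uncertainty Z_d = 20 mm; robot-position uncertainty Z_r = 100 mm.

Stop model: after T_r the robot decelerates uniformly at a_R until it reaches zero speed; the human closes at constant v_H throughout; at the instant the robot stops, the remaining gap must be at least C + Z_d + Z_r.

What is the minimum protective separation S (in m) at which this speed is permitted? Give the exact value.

stop time T_s = 1/(3/2) = 0.6667 s
robot covers v_R·T_r = 1.0000·0.1000 = 0.1000 m before braking
robot under decel: 1.0000²/(2·1.5000) = 0.3333 m
human closes 0.0000·0.7667 = 0.0000 m
C+Z_d+Z_r = 0.0800+0.0200+0.1000 = 0.2000 m
S_min ≈ 0.1000+0.3333+0.0000+0.2000  ⇒  S_min = 19/30 m

S_min = 19/30 m = 0.6333 m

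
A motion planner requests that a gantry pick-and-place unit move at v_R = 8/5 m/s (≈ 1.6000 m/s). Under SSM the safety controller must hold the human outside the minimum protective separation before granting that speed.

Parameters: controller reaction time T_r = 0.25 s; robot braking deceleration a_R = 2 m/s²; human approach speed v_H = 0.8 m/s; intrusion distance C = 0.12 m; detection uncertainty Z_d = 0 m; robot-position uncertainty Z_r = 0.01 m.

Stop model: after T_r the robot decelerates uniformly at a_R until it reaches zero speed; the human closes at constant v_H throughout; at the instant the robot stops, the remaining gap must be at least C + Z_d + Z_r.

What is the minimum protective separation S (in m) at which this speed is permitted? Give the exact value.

S_min = 201/100 m = 2.0100 m

braking lasts T_s = (8/5)/2 = 0.8000 s
robot covers v_R·T_r = 1.6000·0.2500 = 0.4000 m before braking
braking distance = 1.6000²/(2·2.0000) = 0.6400 m
person approaches 0.8000·(0.2500+0.8000) = 0.8400 m
margins: 0.1200+0.0000+0.0100 = 0.1300 m
S_min ≈ 0.4000+0.6400+0.8400+0.1300  ⇒  S_min = 201/100 m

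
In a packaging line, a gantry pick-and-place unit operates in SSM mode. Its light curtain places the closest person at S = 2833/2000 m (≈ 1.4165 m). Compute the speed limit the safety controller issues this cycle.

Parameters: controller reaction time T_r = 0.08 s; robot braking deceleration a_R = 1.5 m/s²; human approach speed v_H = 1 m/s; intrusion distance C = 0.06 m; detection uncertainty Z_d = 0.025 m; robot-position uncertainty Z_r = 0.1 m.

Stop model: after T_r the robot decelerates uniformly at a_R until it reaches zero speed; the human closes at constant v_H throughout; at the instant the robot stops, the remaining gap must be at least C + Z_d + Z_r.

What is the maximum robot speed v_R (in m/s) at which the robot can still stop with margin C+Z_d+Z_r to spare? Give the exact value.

v_R_max = 21/20 m/s = 1.0500 m/s

collect terms ⇒ (1/3)·v_R² + (56/75)·v_R + (-2303/2000) = 0
  disc = (56/75)² − 4·(1/3)·(-2303/2000) = 47089/22500 ; √disc = 217/150
  v_R = (−(56/75) + 217/150) / (2·(1/3)) = 21/20 m/s
check:
T_s = v_R/a_R = (21/20)/(3/2) = 0.7000 s
robot covers v_R·T_r = 1.0500·0.0800 = 0.0840 m before braking
braking distance = 1.0500²/(2·1.5000) = 0.3675 m
person approaches 1.0000·(0.0800+0.7000) = 0.7800 m
residual clearance needed = 0.0600+0.0250+0.1000 = 0.1850 m
sum ≈ 0.0840+0.3675+0.7800+0.1850 ≈ 1.4165 m = S ✓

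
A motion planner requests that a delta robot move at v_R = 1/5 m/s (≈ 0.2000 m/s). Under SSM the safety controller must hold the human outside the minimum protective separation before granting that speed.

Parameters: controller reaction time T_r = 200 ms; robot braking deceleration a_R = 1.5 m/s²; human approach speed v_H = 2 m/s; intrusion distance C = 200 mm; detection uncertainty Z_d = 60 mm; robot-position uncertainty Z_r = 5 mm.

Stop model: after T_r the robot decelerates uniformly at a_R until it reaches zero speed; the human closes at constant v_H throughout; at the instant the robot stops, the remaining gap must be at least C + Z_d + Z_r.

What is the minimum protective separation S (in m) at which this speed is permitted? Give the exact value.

S_min = 197/200 m = 0.9850 m

stop time T_s = (1/5)/(3/2) = 0.1333 s
robot covers v_R·T_r = 0.2000·0.2000 = 0.0400 m before braking
robot covers 0.2000·0.1333 − ½·1.5000·0.1333² = 0.0133 m while stopping
human over T_r+T_s: 2.0000·(0.2000+0.1333) = 0.6667 m
margins: 0.2000+0.0600+0.0050 = 0.2650 m
S_min ≈ 0.0400+0.0133+0.6667+0.2650  ⇒  S_min = 197/200 m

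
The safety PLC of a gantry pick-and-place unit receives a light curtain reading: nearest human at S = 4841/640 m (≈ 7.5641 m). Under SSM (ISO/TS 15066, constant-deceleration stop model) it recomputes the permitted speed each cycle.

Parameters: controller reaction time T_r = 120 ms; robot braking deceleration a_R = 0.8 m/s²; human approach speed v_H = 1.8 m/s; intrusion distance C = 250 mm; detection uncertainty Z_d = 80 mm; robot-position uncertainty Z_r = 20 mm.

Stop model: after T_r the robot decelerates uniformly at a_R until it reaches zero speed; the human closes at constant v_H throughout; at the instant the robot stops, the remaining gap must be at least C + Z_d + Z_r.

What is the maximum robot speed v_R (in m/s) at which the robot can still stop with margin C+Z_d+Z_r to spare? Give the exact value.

at the boundary: (5/8)·v² + (237/100)·v + (-111969/16000) = 0
  disc = (237/100)² − 4·(5/8)·(-111969/16000) = 3697929/160000 ; √disc = 1923/400
  v_R = (−(237/100) + 1923/400) / (2·(5/8)) = 39/20 m/s
check:
stop time T_s = (39/20)/(4/5) = 2.4375 s
reaction-phase robot travel = 1.9500·0.1200 = 0.2340 m
robot covers 1.9500·2.4375 − ½·0.8000·2.4375² = 2.3766 m while stopping
person approaches 1.8000·(0.1200+2.4375) = 4.6035 m
margins: 0.2500+0.0800+0.0200 = 0.3500 m
sum ≈ 0.2340+2.3766+4.6035+0.3500 ≈ 7.5641 m = S ✓

v_R_max = 39/20 m/s = 1.9500 m/s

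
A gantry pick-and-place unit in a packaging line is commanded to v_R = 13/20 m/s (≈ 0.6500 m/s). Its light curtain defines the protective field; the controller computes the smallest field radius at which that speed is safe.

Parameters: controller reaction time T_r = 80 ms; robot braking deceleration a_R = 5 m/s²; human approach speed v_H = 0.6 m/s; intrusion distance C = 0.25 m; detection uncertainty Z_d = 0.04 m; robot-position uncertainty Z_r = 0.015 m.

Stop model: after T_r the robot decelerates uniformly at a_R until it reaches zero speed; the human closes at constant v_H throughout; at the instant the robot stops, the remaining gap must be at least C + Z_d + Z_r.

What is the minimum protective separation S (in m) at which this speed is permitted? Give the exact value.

braking lasts T_s = (13/20)/5 = 0.1300 s
robot in T_r: 0.6500·0.0800 = 0.0520 m
braking distance = 0.6500²/(2·5.0000) = 0.0423 m
human closes 0.6000·0.2100 = 0.1260 m
margins: 0.2500+0.0400+0.0150 = 0.3050 m
S_min ≈ 0.0520+0.0423+0.1260+0.3050  ⇒  S_min = 2101/4000 m

S_min = 2101/4000 m = 0.5252 m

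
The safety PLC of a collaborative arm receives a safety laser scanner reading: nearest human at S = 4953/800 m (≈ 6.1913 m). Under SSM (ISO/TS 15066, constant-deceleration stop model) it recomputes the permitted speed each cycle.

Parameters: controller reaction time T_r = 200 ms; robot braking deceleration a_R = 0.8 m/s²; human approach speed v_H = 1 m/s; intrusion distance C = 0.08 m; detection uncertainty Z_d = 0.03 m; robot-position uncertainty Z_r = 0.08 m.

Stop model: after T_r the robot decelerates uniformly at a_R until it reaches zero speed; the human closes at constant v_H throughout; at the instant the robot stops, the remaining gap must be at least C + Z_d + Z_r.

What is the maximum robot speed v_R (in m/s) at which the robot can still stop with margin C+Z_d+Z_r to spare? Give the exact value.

v_R_max = 21/10 m/s = 2.1000 m/s

collect terms ⇒ (5/8)·v_R² + (29/20)·v_R + (-4641/800) = 0
  disc = (29/20)² − 4·(5/8)·(-4641/800) = 26569/1600 ; √disc = 163/40
  v_R = (−(29/20) + 163/40) / (2·(5/8)) = 21/10 m/s
check:
braking lasts T_s = (21/10)/(4/5) = 2.6250 s
robot covers v_R·T_r = 2.1000·0.2000 = 0.4200 m before braking
robot under decel: 2.1000²/(2·0.8000) = 2.7563 m
human closes 1.0000·2.8250 = 2.8250 m
residual clearance needed = 0.0800+0.0300+0.0800 = 0.1900 m
sum ≈ 0.4200+2.7563+2.8250+0.1900 ≈ 6.1913 m = S ✓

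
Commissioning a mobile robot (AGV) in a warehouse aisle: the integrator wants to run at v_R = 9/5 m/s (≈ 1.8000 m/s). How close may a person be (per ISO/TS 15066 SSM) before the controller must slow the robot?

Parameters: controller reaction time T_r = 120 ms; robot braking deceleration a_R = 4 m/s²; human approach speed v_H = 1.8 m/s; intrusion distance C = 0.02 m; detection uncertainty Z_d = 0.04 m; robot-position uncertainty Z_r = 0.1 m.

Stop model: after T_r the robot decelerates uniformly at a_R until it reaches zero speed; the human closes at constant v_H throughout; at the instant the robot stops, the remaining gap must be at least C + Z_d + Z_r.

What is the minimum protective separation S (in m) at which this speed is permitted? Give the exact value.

T_s = v_R/a_R = (9/5)/4 = 0.4500 s
robot covers v_R·T_r = 1.8000·0.1200 = 0.2160 m before braking
robot under decel: 1.8000²/(2·4.0000) = 0.4050 m
human over T_r+T_s: 1.8000·(0.1200+0.4500) = 1.0260 m
margins: 0.0200+0.0400+0.1000 = 0.1600 m
S_min ≈ 0.2160+0.4050+1.0260+0.1600  ⇒  S_min = 1807/1000 m

S_min = 1807/1000 m = 1.8070 m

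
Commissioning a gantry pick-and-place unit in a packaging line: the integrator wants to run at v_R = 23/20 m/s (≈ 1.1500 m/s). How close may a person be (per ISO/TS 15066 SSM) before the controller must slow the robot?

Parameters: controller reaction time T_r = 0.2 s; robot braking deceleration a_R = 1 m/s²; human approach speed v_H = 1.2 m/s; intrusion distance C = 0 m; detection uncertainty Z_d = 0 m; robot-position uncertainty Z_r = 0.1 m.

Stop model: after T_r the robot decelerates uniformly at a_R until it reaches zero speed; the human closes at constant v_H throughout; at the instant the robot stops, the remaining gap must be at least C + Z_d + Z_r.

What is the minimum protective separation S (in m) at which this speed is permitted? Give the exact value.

T_s = v_R/a_R = (23/20)/1 = 1.1500 s
reaction-phase robot travel = 1.1500·0.2000 = 0.2300 m
robot under decel: 1.1500²/(2·1.0000) = 0.6613 m
human closes 1.2000·1.3500 = 1.6200 m
residual clearance needed = 0.0000+0.0000+0.1000 = 0.1000 m
S_min ≈ 0.2300+0.6613+1.6200+0.1000  ⇒  S_min = 2089/800 m

S_min = 2089/800 m = 2.6113 m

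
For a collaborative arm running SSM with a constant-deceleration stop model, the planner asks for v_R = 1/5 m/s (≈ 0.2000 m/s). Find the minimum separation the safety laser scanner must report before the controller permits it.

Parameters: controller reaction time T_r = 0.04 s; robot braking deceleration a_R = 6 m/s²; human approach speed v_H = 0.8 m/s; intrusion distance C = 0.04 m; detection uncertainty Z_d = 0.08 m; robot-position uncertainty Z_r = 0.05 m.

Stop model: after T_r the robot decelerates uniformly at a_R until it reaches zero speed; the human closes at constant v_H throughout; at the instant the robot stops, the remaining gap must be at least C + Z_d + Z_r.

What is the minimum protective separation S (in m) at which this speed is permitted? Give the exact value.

S_min = 6/25 m = 0.2400 m

stop time T_s = (1/5)/6 = 0.0333 s
robot covers v_R·T_r = 0.2000·0.0400 = 0.0080 m before braking
robot under decel: 0.2000²/(2·6.0000) = 0.0033 m
human over T_r+T_s: 0.8000·(0.0400+0.0333) = 0.0587 m
margins: 0.0400+0.0800+0.0500 = 0.1700 m
S_min ≈ 0.0080+0.0033+0.0587+0.1700  ⇒  S_min = 6/25 m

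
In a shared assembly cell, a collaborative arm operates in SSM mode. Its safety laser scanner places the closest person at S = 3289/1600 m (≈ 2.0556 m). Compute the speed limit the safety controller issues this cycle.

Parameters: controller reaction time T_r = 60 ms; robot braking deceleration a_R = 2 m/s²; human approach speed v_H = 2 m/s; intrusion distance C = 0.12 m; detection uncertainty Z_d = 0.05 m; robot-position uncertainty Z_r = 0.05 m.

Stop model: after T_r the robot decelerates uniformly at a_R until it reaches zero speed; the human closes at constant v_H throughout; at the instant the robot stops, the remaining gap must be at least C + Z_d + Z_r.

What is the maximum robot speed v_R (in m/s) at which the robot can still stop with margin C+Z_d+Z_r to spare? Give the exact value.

at the boundary: (1/4)·v² + (53/50)·v + (-549/320) = 0
  disc = (53/50)² − 4·(1/4)·(-549/320) = 113569/40000 ; √disc = 337/200
  v_R = (−(53/50) + 337/200) / (2·(1/4)) = 5/4 m/s
check:
T_s = v_R/a_R = (5/4)/2 = 0.6250 s
robot in T_r: 1.2500·0.0600 = 0.0750 m
braking distance = 1.2500²/(2·2.0000) = 0.3906 m
human over T_r+T_s: 2.0000·(0.0600+0.6250) = 1.3700 m
margins: 0.1200+0.0500+0.0500 = 0.2200 m
sum ≈ 0.0750+0.3906+1.3700+0.2200 ≈ 2.0556 m = S ✓

v_R_max = 5/4 m/s = 1.2500 m/s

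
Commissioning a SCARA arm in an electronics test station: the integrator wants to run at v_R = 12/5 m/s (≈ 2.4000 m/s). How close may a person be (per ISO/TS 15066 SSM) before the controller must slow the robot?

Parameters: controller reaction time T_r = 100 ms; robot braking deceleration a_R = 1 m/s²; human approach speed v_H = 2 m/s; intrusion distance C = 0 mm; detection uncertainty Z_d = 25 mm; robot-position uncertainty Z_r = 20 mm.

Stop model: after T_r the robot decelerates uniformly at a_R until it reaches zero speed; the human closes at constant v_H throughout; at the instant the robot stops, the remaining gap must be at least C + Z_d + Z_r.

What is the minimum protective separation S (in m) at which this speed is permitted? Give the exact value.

T_s = v_R/a_R = (12/5)/1 = 2.4000 s
reaction-phase robot travel = 2.4000·0.1000 = 0.2400 m
robot covers 2.4000·2.4000 − ½·1.0000·2.4000² = 2.8800 m while stopping
human closes 2.0000·2.5000 = 5.0000 m
margins: 0.0000+0.0250+0.0200 = 0.0450 m
S_min ≈ 0.2400+2.8800+5.0000+0.0450  ⇒  S_min = 1633/200 m

S_min = 1633/200 m = 8.1650 m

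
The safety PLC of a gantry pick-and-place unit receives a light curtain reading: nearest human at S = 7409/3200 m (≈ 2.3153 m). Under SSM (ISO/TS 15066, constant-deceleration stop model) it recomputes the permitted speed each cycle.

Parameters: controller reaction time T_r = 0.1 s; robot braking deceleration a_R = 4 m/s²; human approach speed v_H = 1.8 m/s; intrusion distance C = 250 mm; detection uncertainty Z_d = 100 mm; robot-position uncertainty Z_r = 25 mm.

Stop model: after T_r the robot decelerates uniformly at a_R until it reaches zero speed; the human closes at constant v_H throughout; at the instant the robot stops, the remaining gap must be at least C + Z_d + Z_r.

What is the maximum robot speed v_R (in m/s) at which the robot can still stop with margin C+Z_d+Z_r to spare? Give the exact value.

at the boundary: (1/8)·v² + (11/20)·v + (-5633/3200) = 0
  disc = (11/20)² − 4·(1/8)·(-5633/3200) = 7569/6400 ; √disc = 87/80
  v_R = (−(11/20) + 87/80) / (2·(1/8)) = 43/20 m/s
check:
T_s = v_R/a_R = (43/20)/4 = 0.5375 s
robot in T_r: 2.1500·0.1000 = 0.2150 m
robot covers 2.1500·0.5375 − ½·4.0000·0.5375² = 0.5778 m while stopping
person approaches 1.8000·(0.1000+0.5375) = 1.1475 m
margins: 0.2500+0.1000+0.0250 = 0.3750 m
sum ≈ 0.2150+0.5778+1.1475+0.3750 ≈ 2.3153 m = S ✓

v_R_max = 43/20 m/s = 2.1500 m/s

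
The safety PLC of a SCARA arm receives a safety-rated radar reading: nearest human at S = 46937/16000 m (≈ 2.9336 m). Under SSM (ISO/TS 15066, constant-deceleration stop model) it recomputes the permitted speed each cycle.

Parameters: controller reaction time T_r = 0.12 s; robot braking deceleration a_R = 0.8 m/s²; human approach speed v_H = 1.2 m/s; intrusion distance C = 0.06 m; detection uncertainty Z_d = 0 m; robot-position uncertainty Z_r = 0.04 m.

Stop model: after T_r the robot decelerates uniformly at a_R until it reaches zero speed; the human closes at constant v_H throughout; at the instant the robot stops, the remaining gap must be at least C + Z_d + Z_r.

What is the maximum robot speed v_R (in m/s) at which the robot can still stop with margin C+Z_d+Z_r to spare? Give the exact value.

v_R_max = 23/20 m/s = 1.1500 m/s

quadratic (5/8)·v² + (81/50)·v + (-43033/16000) = 0
  disc = (81/50)² − 4·(5/8)·(-43033/16000) = 1495729/160000 ; √disc = 1223/400
  v_R = (−(81/50) + 1223/400) / (2·(5/8)) = 23/20 m/s
check:
T_s = v_R/a_R = (23/20)/(4/5) = 1.4375 s
robot in T_r: 1.1500·0.1200 = 0.1380 m
braking distance = 1.1500²/(2·0.8000) = 0.8266 m
human closes 1.2000·1.5575 = 1.8690 m
C+Z_d+Z_r = 0.0600+0.0000+0.0400 = 0.1000 m
sum ≈ 0.1380+0.8266+1.8690+0.1000 ≈ 2.9336 m = S ✓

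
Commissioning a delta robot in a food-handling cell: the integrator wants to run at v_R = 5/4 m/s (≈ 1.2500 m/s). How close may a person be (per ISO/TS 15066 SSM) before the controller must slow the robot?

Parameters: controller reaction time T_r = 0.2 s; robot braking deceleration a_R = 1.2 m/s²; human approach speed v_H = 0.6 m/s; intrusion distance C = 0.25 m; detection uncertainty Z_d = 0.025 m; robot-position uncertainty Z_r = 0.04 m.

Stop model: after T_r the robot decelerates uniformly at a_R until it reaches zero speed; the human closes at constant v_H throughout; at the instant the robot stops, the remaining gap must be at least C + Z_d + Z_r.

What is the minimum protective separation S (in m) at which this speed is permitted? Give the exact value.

S_min = 9413/4800 m = 1.9610 m

braking lasts T_s = (5/4)/(6/5) = 1.0417 s
robot covers v_R·T_r = 1.2500·0.2000 = 0.2500 m before braking
braking distance = 1.2500²/(2·1.2000) = 0.6510 m
human over T_r+T_s: 0.6000·(0.2000+1.0417) = 0.7450 m
residual clearance needed = 0.2500+0.0250+0.0400 = 0.3150 m
S_min ≈ 0.2500+0.6510+0.7450+0.3150  ⇒  S_min = 9413/4800 m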